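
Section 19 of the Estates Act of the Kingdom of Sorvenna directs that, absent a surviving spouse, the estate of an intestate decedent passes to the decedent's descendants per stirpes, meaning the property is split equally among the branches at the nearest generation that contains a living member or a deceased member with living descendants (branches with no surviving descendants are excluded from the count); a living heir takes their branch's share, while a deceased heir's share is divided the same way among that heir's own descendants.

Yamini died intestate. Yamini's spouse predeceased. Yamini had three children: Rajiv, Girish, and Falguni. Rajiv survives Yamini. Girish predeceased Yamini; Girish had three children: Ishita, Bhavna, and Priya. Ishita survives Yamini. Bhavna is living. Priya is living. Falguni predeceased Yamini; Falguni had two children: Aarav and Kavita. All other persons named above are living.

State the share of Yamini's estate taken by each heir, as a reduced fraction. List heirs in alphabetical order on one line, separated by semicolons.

Aarav 1/6; Bhavna 1/9; Ishita 1/9; Kavita 1/6; Priya 1/9; Rajiv 1/3

There is no surviving spouse, so the entire estate passes to Yamini's descendants per stirpes.
The estate is divided into 3 equal shares of 1/3 among Rajiv, Girish, Falguni.
Rajiv is living and takes 1/3.
Girish predeceased; the 1/3 allotted to Girish's branch passes to Girish's issue by representation.
The 1/3 is divided into 3 equal shares of 1/9 among Ishita, Bhavna, Priya.
Ishita is living and takes 1/9.
Bhavna is living and takes 1/9.
Priya is living and takes 1/9.
Falguni predeceased; the 1/3 allotted to Falguni's branch passes to Falguni's issue by representation.
The 1/3 is divided into 2 equal shares of 1/6 among Aarav, Kavita.
Aarav is living and takes 1/6.
Kavita is living and takes 1/6.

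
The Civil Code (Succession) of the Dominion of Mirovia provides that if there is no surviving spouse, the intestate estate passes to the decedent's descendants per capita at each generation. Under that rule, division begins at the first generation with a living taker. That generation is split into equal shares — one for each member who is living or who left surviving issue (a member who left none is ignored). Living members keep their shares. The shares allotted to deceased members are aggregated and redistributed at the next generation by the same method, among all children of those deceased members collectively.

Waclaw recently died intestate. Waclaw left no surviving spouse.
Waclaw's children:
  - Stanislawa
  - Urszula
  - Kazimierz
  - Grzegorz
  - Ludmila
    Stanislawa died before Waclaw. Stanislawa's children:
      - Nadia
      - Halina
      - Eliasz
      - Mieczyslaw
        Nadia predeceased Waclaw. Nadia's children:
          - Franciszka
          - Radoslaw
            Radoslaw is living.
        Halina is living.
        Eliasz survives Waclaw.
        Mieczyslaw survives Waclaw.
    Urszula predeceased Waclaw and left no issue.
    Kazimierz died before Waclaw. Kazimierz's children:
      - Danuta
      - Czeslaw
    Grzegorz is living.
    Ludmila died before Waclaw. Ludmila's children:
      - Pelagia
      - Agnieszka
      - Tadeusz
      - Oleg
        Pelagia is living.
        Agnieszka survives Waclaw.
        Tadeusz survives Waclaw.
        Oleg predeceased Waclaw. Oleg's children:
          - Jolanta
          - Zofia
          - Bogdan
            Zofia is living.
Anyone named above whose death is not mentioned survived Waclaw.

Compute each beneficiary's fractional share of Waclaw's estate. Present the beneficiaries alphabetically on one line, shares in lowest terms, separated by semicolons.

There is no surviving spouse, so the entire estate passes to Waclaw's descendants per capita at each generation.
At generation 1 (Stanislawa, Kazimierz, Grzegorz, Ludmila) there are 4 shares of (1)/4 = 1/4 each.
Living: Grzegorz — each takes 1/4.
Deceased: Stanislawa, Kazimierz, and Ludmila. Their combined 3/4 is pooled and carried to generation 2.
At generation 2 (Nadia, Halina, Eliasz, Mieczyslaw, Danuta, Czeslaw, Pelagia, Agnieszka, Tadeusz, Oleg) there are 10 shares of (3/4)/10 = 3/40 each.
Living: Halina, Eliasz, Mieczyslaw, Danuta, Czeslaw, Pelagia, Agnieszka, and Tadeusz — each takes 3/40.
Deceased: Nadia and Oleg. Their combined 3/20 is pooled and carried to generation 3.
At generation 3 (Franciszka, Radoslaw, Jolanta, Zofia, Bogdan) there are 5 shares of (3/20)/5 = 3/100 each.
Living: Franciszka, Radoslaw, Jolanta, Zofia, and Bogdan — each takes 3/100.

Agnieszka 3/40; Bogdan 3/100; Czeslaw 3/40; Danuta 3/40; Eliasz 3/40; Franciszka 3/100; Grzegorz 1/4; Halina 3/40; Jolanta 3/100; Mieczyslaw 3/40; Pelagia 3/40; Radoslaw 3/100; Tadeusz 3/40; Zofia 3/100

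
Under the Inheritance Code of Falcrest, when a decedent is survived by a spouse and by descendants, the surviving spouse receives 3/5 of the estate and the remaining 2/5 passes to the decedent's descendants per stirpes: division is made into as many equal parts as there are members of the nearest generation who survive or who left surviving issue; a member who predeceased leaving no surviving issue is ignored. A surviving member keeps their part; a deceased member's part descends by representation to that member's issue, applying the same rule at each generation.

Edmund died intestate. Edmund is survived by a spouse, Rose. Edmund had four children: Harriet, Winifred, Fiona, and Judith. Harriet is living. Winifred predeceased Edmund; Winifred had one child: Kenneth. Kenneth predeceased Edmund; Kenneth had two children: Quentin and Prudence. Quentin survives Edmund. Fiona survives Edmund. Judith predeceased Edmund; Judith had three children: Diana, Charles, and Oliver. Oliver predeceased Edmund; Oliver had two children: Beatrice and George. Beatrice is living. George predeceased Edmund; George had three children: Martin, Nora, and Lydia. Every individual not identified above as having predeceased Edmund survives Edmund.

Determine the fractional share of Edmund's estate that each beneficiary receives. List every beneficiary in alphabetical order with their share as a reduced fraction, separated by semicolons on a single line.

Beatrice 1/60; Charles 1/30; Diana 1/30; Fiona 1/10; Harriet 1/10; Lydia 1/180; Martin 1/180; Nora 1/180; Prudence 1/20; Quentin 1/20; Rose 3/5

Rose, as surviving spouse, takes 3/5.
The remaining 2/5 passes to Edmund's descendants per stirpes.
The 2/5 is divided into 4 equal shares of 1/10 among Harriet, Winifred, Fiona, Judith.
Harriet is living and takes 1/10.
Winifred predeceased; the 1/10 allotted to Winifred's branch passes to Winifred's issue by representation.
Kenneth's line is the sole branch at this level, so the full 1/10 passes to Kenneth's issue by representation.
The 1/10 is divided into 2 equal shares of 1/20 among Quentin, Prudence.
Quentin is living and takes 1/20.
Prudence is living and takes 1/20.
Fiona is living and takes 1/10.
Judith predeceased; the 1/10 allotted to Judith's branch passes to Judith's issue by representation.
The 1/10 is divided into 3 equal shares of 1/30 among Diana, Charles, Oliver.
Diana is living and takes 1/30.
Charles is living and takes 1/30.
Oliver predeceased; the 1/30 allotted to Oliver's branch passes to Oliver's issue by representation.
The 1/30 is divided into 2 equal shares of 1/60 among Beatrice, George.
Beatrice is living and takes 1/60.
George predeceased; the 1/60 allotted to George's branch passes to George's issue by representation.
The 1/60 is divided into 3 equal shares of 1/180 among Martin, Nora, Lydia.
Martin is living and takes 1/180.
Nora is living and takes 1/180.
Lydia is living and takes 1/180.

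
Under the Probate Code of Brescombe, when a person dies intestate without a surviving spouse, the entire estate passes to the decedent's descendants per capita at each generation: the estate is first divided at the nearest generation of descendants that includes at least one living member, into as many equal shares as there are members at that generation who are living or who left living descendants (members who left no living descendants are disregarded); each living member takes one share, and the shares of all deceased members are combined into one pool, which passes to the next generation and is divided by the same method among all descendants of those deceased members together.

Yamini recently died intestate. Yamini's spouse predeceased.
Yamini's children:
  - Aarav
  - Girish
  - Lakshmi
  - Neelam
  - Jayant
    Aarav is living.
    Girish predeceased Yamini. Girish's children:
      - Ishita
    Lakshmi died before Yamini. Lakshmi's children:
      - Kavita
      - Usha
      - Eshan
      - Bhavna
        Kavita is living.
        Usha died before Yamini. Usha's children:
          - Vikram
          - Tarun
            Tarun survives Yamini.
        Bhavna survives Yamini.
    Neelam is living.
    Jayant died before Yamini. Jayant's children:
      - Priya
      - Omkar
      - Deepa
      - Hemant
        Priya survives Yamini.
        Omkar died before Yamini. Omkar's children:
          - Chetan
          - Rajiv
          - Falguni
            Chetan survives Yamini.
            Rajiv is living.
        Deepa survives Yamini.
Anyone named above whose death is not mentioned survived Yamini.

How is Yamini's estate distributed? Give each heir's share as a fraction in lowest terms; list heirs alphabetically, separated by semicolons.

Aarav 1/5; Bhavna 1/15; Chetan 2/75; Deepa 1/15; Eshan 1/15; Falguni 2/75; Hemant 1/15; Ishita 1/15; Kavita 1/15; Neelam 1/5; Priya 1/15; Rajiv 2/75; Tarun 2/75; Vikram 2/75

There is no surviving spouse, so the entire estate passes to Yamini's descendants per capita at each generation.
At generation 1 (Aarav, Girish, Lakshmi, Neelam, Jayant) there are 5 shares of (1)/5 = 1/5 each.
Living: Aarav and Neelam — each takes 1/5.
Deceased: Girish, Lakshmi, and Jayant. Their combined 3/5 is pooled and carried to generation 2.
At generation 2 (Ishita, Kavita, Usha, Eshan, Bhavna, Priya, Omkar, Deepa, Hemant) there are 9 shares of (3/5)/9 = 1/15 each.
Living: Ishita, Kavita, Eshan, Bhavna, Priya, Deepa, and Hemant — each takes 1/15.
Deceased: Usha and Omkar. Their combined 2/15 is pooled and carried to generation 3.
At generation 3 (Vikram, Tarun, Chetan, Rajiv, Falguni) there are 5 shares of (2/15)/5 = 2/75 each.
Living: Vikram, Tarun, Chetan, Rajiv, and Falguni — each takes 2/75.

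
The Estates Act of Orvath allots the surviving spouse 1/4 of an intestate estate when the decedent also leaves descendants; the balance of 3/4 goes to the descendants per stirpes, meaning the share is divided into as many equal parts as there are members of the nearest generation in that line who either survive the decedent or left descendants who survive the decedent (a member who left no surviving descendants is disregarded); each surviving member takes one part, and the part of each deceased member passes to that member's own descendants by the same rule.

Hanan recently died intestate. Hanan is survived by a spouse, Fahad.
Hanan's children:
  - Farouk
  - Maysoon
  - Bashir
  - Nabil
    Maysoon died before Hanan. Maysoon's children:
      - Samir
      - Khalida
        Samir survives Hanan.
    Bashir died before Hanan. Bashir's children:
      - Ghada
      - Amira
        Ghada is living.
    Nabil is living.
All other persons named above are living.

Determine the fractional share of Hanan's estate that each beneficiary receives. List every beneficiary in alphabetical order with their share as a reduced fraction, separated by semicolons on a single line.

Amira 3/32; Fahad 1/4; Farouk 3/16; Ghada 3/32; Khalida 3/32; Nabil 3/16; Samir 3/32

Fahad, as surviving spouse, takes 1/4.
The remaining 3/4 passes to Hanan's descendants per stirpes.
The 3/4 is divided into 4 equal shares of 3/16 among Farouk, Maysoon, Bashir, Nabil.
Farouk is living and takes 3/16.
Maysoon predeceased; the 3/16 allotted to Maysoon's branch passes to Maysoon's issue by representation.
The 3/16 is divided into 2 equal shares of 3/32 among Samir, Khalida.
Samir is living and takes 3/32.
Khalida is living and takes 3/32.
Bashir predeceased; the 3/16 allotted to Bashir's branch passes to Bashir's issue by representation.
The 3/16 is divided into 2 equal shares of 3/32 among Ghada, Amira.
Ghada is living and takes 3/32.
Amira is living and takes 3/32.
Nabil is living and takes 3/16.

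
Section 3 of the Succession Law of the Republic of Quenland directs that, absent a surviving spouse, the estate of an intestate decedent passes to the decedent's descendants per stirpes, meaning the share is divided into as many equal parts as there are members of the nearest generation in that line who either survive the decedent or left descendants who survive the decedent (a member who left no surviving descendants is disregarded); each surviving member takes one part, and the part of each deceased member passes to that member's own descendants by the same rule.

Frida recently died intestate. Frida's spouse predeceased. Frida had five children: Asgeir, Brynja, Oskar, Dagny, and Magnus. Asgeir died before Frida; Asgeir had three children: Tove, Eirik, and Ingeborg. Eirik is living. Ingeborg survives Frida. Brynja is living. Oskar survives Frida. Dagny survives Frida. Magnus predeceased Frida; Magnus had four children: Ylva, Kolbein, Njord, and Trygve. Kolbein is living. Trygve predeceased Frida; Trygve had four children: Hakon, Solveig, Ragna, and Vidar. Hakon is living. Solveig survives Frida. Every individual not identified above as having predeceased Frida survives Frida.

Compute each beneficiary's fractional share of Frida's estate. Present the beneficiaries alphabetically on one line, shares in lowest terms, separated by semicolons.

Brynja 1/5; Dagny 1/5; Eirik 1/15; Hakon 1/80; Ingeborg 1/15; Kolbein 1/20; Njord 1/20; Oskar 1/5; Ragna 1/80; Solveig 1/80; Tove 1/15; Vidar 1/80; Ylva 1/20

There is no surviving spouse, so the entire estate passes to Frida's descendants per stirpes.
The estate is divided into 5 equal shares of 1/5 among Asgeir, Brynja, Oskar, Dagny, Magnus.
Asgeir predeceased; the 1/5 allotted to Asgeir's branch passes to Asgeir's issue by representation.
The 1/5 is divided into 3 equal shares of 1/15 among Tove, Eirik, Ingeborg.
Tove is living and takes 1/15.
Eirik is living and takes 1/15.
Ingeborg is living and takes 1/15.
Brynja is living and takes 1/5.
Oskar is living and takes 1/5.
Dagny is living and takes 1/5.
Magnus predeceased; the 1/5 allotted to Magnus's branch passes to Magnus's issue by representation.
The 1/5 is divided into 4 equal shares of 1/20 among Ylva, Kolbein, Njord, Trygve.
Ylva is living and takes 1/20.
Kolbein is living and takes 1/20.
Njord is living and takes 1/20.
Trygve predeceased; the 1/20 allotted to Trygve's branch passes to Trygve's issue by representation.
The 1/20 is divided into 4 equal shares of 1/80 among Hakon, Solveig, Ragna, Vidar.
Hakon is living and takes 1/80.
Solveig is living and takes 1/80.
Ragna is living and takes 1/80.
Vidar is living and takes 1/80.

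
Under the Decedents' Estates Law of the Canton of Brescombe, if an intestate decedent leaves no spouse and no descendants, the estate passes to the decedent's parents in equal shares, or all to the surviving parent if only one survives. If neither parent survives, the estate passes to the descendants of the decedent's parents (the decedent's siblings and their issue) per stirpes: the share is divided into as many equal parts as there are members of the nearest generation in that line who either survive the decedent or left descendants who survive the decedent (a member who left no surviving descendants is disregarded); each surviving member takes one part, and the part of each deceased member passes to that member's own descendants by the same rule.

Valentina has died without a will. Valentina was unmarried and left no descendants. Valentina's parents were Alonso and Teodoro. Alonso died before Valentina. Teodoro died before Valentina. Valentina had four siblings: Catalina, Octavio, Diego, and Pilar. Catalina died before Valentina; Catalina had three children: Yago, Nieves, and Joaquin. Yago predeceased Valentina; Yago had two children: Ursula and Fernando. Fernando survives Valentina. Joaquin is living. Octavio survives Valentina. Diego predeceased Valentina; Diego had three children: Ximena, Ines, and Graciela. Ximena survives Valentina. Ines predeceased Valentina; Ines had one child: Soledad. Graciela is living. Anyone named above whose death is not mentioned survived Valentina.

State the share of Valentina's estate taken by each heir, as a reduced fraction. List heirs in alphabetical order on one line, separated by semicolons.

Fernando 1/24; Graciela 1/12; Joaquin 1/12; Nieves 1/12; Octavio 1/4; Pilar 1/4; Soledad 1/12; Ursula 1/24; Ximena 1/12

Neither parent survives and there are no descendants, so the estate passes to Valentina's siblings and their issue per stirpes.
The estate is divided into 4 equal shares of 1/4 among Catalina, Octavio, Diego, Pilar.
Catalina predeceased; the 1/4 allotted to Catalina's branch passes to Catalina's issue by representation.
The 1/4 is divided into 3 equal shares of 1/12 among Yago, Nieves, Joaquin.
Yago predeceased; the 1/12 allotted to Yago's branch passes to Yago's issue by representation.
The 1/12 is divided into 2 equal shares of 1/24 among Ursula, Fernando.
Ursula is living and takes 1/24.
Fernando is living and takes 1/24.
Nieves is living and takes 1/12.
Joaquin is living and takes 1/12.
Octavio is living and takes 1/4.
Diego predeceased; the 1/4 allotted to Diego's branch passes to Diego's issue by representation.
The 1/4 is divided into 3 equal shares of 1/12 among Ximena, Ines, Graciela.
Ximena is living and takes 1/12.
Ines predeceased; the 1/12 allotted to Ines's branch passes to Ines's issue by representation.
Soledad is the sole taker at this level and receives the full 1/12.
Graciela is living and takes 1/12.
Pilar is living and takes 1/4.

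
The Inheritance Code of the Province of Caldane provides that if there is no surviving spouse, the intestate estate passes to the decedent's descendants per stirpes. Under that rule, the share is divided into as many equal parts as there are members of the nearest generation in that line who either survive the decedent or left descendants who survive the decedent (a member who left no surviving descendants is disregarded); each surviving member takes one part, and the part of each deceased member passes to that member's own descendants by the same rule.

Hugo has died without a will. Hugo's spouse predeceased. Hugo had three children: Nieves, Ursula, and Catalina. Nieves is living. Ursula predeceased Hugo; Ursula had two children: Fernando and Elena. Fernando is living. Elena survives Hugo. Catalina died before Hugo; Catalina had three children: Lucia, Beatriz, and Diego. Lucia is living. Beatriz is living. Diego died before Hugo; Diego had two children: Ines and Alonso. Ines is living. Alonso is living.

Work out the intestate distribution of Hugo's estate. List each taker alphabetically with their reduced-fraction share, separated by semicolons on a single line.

Alonso 1/18; Beatriz 1/9; Elena 1/6; Fernando 1/6; Ines 1/18; Lucia 1/9; Nieves 1/3

There is no surviving spouse, so the entire estate passes to Hugo's descendants per stirpes.
The estate is divided into 3 equal shares of 1/3 among Nieves, Ursula, Catalina.
Nieves is living and takes 1/3.
Ursula predeceased; the 1/3 allotted to Ursula's branch passes to Ursula's issue by representation.
The 1/3 is divided into 2 equal shares of 1/6 among Fernando, Elena.
Fernando is living and takes 1/6.
Elena is living and takes 1/6.
Catalina predeceased; the 1/3 allotted to Catalina's branch passes to Catalina's issue by representation.
The 1/3 is divided into 3 equal shares of 1/9 among Lucia, Beatriz, Diego.
Lucia is living and takes 1/9.
Beatriz is living and takes 1/9.
Diego predeceased; the 1/9 allotted to Diego's branch passes to Diego's issue by representation.
The 1/9 is divided into 2 equal shares of 1/18 among Ines, Alonso.
Ines is living and takes 1/18.
Alonso is living and takes 1/18.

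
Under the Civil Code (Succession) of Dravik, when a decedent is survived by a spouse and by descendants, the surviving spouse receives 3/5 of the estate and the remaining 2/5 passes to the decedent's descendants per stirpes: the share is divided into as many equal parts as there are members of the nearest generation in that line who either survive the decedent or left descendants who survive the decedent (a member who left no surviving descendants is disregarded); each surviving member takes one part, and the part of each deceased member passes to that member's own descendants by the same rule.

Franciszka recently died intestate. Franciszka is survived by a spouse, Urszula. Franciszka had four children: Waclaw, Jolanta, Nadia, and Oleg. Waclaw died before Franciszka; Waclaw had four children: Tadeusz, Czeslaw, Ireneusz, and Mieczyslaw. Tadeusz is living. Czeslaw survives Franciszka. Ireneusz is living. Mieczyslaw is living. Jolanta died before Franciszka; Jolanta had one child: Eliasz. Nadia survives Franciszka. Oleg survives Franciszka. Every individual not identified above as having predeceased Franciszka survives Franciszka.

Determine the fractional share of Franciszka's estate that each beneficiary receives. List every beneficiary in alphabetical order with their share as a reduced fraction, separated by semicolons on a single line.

Czeslaw 1/40; Eliasz 1/10; Ireneusz 1/40; Mieczyslaw 1/40; Nadia 1/10; Oleg 1/10; Tadeusz 1/40; Urszula 3/5

Urszula, as surviving spouse, takes 3/5.
The remaining 2/5 passes to Franciszka's descendants per stirpes.
The 2/5 is divided into 4 equal shares of 1/10 among Waclaw, Jolanta, Nadia, Oleg.
Waclaw predeceased; the 1/10 allotted to Waclaw's branch passes to Waclaw's issue by representation.
The 1/10 is divided into 4 equal shares of 1/40 among Tadeusz, Czeslaw, Ireneusz, Mieczyslaw.
Tadeusz is living and takes 1/40.
Czeslaw is living and takes 1/40.
Ireneusz is living and takes 1/40.
Mieczyslaw is living and takes 1/40.
Jolanta predeceased; the 1/10 allotted to Jolanta's branch passes to Jolanta's issue by representation.
Eliasz is the sole taker at this level and receives the full 1/10.
Nadia is living and takes 1/10.
Oleg is living and takes 1/10.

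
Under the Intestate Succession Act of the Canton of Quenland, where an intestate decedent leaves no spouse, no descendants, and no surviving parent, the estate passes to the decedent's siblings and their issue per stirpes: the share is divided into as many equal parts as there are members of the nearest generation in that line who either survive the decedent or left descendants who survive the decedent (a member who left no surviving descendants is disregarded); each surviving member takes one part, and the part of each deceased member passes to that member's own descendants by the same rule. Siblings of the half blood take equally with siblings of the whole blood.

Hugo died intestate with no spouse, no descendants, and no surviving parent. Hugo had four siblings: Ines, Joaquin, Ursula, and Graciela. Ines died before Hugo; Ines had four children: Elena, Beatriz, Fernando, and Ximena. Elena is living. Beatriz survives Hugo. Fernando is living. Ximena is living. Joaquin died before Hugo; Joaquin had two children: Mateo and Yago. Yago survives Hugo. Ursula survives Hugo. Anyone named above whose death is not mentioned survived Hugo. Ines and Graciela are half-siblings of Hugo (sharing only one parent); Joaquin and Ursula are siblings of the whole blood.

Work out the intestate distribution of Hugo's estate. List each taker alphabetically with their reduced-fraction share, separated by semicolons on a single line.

Beatriz 1/16; Elena 1/16; Fernando 1/16; Graciela 1/4; Mateo 1/8; Ursula 1/4; Ximena 1/16; Yago 1/8

No spouse, descendants, or parent survives, so the estate passes to Hugo's siblings per stirpes.
Half-blood and whole-blood siblings take equally under the stated rule.
The estate is divided into 4 equal shares of 1/4 among Ines, Joaquin, Ursula, Graciela.
Ines predeceased; the 1/4 allotted to Ines's branch passes to Ines's issue by representation.
The 1/4 is divided into 4 equal shares of 1/16 among Elena, Beatriz, Fernando, Ximena.
Elena is living and takes 1/16.
Beatriz is living and takes 1/16.
Fernando is living and takes 1/16.
Ximena is living and takes 1/16.
Joaquin predeceased; the 1/4 allotted to Joaquin's branch passes to Joaquin's issue by representation.
The 1/4 is divided into 2 equal shares of 1/8 among Mateo, Yago.
Mateo is living and takes 1/8.
Yago is living and takes 1/8.
Ursula is living and takes 1/4.
Graciela is living and takes 1/4.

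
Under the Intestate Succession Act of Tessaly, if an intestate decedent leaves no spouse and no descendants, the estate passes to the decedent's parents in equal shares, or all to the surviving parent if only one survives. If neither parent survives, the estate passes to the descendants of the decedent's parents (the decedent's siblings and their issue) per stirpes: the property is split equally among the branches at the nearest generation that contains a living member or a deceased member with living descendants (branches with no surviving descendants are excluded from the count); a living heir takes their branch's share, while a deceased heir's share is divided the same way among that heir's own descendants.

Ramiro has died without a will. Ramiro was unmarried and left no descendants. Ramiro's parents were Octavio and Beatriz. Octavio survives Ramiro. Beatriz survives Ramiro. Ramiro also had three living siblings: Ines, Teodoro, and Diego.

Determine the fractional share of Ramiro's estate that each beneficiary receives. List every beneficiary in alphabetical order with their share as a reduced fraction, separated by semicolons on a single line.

Beatriz 1/2; Octavio 1/2

Both parents survive, so Octavio and Beatriz each take 1/2. The siblings take nothing because a surviving parent has priority.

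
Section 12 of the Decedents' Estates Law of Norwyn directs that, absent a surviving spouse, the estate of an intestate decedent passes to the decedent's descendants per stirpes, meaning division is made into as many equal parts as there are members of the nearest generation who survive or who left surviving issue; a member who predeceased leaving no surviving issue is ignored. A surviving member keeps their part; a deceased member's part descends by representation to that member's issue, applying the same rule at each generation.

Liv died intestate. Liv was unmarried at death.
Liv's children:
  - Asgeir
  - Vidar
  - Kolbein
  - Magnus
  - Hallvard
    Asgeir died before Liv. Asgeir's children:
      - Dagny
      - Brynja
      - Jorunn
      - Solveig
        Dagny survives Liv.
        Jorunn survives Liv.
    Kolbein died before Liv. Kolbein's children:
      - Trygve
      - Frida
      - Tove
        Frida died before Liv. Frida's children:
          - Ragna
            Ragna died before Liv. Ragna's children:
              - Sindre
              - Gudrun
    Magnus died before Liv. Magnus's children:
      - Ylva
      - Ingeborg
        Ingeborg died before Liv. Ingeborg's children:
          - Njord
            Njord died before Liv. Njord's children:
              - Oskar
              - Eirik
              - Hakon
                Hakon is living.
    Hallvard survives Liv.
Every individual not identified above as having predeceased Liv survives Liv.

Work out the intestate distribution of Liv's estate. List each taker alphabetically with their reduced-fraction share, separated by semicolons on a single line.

Brynja 1/20; Dagny 1/20; Eirik 1/30; Gudrun 1/30; Hakon 1/30; Hallvard 1/5; Jorunn 1/20; Oskar 1/30; Sindre 1/30; Solveig 1/20; Tove 1/15; Trygve 1/15; Vidar 1/5; Ylva 1/10

There is no surviving spouse, so the entire estate passes to Liv's descendants per stirpes.
The estate is divided into 5 equal shares of 1/5 among Asgeir, Vidar, Kolbein, Magnus, Hallvard.
Asgeir predeceased; the 1/5 allotted to Asgeir's branch passes to Asgeir's issue by representation.
The 1/5 is divided into 4 equal shares of 1/20 among Dagny, Brynja, Jorunn, Solveig.
Dagny is living and takes 1/20.
Brynja is living and takes 1/20.
Jorunn is living and takes 1/20.
Solveig is living and takes 1/20.
Vidar is living and takes 1/5.
Kolbein predeceased; the 1/5 allotted to Kolbein's branch passes to Kolbein's issue by representation.
The 1/5 is divided into 3 equal shares of 1/15 among Trygve, Frida, Tove.
Trygve is living and takes 1/15.
Frida predeceased; the 1/15 allotted to Frida's branch passes to Frida's issue by representation.
Ragna's line is the sole branch at this level, so the full 1/15 passes to Ragna's issue by representation.
The 1/15 is divided into 2 equal shares of 1/30 among Sindre, Gudrun.
Sindre is living and takes 1/30.
Gudrun is living and takes 1/30.
Tove is living and takes 1/15.
Magnus predeceased; the 1/5 allotted to Magnus's branch passes to Magnus's issue by representation.
The 1/5 is divided into 2 equal shares of 1/10 among Ylva, Ingeborg.
Ylva is living and takes 1/10.
Ingeborg predeceased; the 1/10 allotted to Ingeborg's branch passes to Ingeborg's issue by representation.
Njord's line is the sole branch at this level, so the full 1/10 passes to Njord's issue by representation.
The 1/10 is divided into 3 equal shares of 1/30 among Oskar, Eirik, Hakon.
Oskar is living and takes 1/30.
Eirik is living and takes 1/30.
Hakon is living and takes 1/30.
Hallvard is living and takes 1/5.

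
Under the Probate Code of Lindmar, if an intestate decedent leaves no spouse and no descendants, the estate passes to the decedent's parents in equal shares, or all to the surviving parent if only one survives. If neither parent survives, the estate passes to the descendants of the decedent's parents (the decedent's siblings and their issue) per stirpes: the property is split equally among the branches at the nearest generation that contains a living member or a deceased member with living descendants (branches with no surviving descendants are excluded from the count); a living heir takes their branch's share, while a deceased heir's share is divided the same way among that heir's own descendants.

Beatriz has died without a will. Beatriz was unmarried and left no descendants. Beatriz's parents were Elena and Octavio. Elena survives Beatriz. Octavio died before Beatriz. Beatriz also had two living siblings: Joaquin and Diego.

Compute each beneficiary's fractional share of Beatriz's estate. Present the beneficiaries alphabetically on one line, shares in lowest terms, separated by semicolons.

Elena 1

Only one parent, Elena, survives, so Elena takes the entire estate. The siblings take nothing because a surviving parent has priority.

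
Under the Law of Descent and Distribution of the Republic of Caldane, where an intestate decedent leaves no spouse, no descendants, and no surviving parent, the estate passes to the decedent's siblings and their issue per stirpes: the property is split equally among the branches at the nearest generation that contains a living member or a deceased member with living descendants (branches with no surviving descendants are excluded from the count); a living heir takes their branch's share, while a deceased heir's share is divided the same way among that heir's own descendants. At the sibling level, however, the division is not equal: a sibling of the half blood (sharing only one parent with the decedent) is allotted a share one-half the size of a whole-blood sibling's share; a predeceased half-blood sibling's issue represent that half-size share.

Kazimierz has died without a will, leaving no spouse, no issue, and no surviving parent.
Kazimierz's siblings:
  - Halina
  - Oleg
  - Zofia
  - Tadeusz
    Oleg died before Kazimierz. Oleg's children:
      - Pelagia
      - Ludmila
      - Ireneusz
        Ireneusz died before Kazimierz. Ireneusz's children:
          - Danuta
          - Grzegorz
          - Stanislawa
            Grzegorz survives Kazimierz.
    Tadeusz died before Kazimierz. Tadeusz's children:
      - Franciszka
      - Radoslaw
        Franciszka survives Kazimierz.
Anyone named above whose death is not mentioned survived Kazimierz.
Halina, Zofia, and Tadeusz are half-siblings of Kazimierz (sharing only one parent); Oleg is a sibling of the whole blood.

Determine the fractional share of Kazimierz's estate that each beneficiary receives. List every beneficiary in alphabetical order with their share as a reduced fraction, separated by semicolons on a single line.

No spouse, descendants, or parent survives, so the estate passes to Kazimierz's siblings per stirpes.
Half-blood siblings count for one-half the weight of whole-blood siblings at the initial division.
Dividing 1 in proportion to weights (total weight 5/2): Halina (weight 1/2) → 1/5; Oleg (weight 1) → 2/5; Zofia (weight 1/2) → 1/5; Tadeusz (weight 1/2) → 1/5.
Halina is living and takes 1/5.
Oleg predeceased; the 2/5 allotted to Oleg's branch passes to Oleg's issue by representation.
The 2/5 is divided into 3 equal shares of 2/15 among Pelagia, Ludmila, Ireneusz.
Pelagia is living and takes 2/15.
Ludmila is living and takes 2/15.
Ireneusz predeceased; the 2/15 allotted to Ireneusz's branch passes to Ireneusz's issue by representation.
The 2/15 is divided into 3 equal shares of 2/45 among Danuta, Grzegorz, Stanislawa.
Danuta is living and takes 2/45.
Grzegorz is living and takes 2/45.
Stanislawa is living and takes 2/45.
Zofia is living and takes 1/5.
Tadeusz predeceased; the 1/5 allotted to Tadeusz's branch passes to Tadeusz's issue by representation.
The 1/5 is divided into 2 equal shares of 1/10 among Franciszka, Radoslaw.
Franciszka is living and takes 1/10.
Radoslaw is living and takes 1/10.

Danuta 2/45; Franciszka 1/10; Grzegorz 2/45; Halina 1/5; Ludmila 2/15; Pelagia 2/15; Radoslaw 1/10; Stanislawa 2/45; Zofia 1/5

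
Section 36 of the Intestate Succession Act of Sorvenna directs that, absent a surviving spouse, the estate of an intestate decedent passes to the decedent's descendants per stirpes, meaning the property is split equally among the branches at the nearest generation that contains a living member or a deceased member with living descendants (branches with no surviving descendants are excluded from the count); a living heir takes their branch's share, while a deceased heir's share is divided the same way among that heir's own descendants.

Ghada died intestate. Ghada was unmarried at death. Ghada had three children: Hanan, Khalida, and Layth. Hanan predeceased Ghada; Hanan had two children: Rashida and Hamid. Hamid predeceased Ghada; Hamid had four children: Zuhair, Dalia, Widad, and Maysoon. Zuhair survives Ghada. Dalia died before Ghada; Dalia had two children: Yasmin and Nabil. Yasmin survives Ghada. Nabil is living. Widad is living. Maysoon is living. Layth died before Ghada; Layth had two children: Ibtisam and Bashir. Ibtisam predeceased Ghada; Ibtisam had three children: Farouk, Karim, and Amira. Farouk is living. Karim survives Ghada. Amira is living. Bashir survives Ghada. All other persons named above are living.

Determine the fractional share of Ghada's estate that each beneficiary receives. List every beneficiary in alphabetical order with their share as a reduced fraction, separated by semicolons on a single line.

There is no surviving spouse, so the entire estate passes to Ghada's descendants per stirpes.
The estate is divided into 3 equal shares of 1/3 among Hanan, Khalida, Layth.
Hanan predeceased; the 1/3 allotted to Hanan's branch passes to Hanan's issue by representation.
The 1/3 is divided into 2 equal shares of 1/6 among Rashida, Hamid.
Rashida is living and takes 1/6.
Hamid predeceased; the 1/6 allotted to Hamid's branch passes to Hamid's issue by representation.
The 1/6 is divided into 4 equal shares of 1/24 among Zuhair, Dalia, Widad, Maysoon.
Zuhair is living and takes 1/24.
Dalia predeceased; the 1/24 allotted to Dalia's branch passes to Dalia's issue by representation.
The 1/24 is divided into 2 equal shares of 1/48 among Yasmin, Nabil.
Yasmin is living and takes 1/48.
Nabil is living and takes 1/48.
Widad is living and takes 1/24.
Maysoon is living and takes 1/24.
Khalida is living and takes 1/3.
Layth predeceased; the 1/3 allotted to Layth's branch passes to Layth's issue by representation.
The 1/3 is divided into 2 equal shares of 1/6 among Ibtisam, Bashir.
Ibtisam predeceased; the 1/6 allotted to Ibtisam's branch passes to Ibtisam's issue by representation.
The 1/6 is divided into 3 equal shares of 1/18 among Farouk, Karim, Amira.
Farouk is living and takes 1/18.
Karim is living and takes 1/18.
Amira is living and takes 1/18.
Bashir is living and takes 1/6.

Amira 1/18; Bashir 1/6; Farouk 1/18; Karim 1/18; Khalida 1/3; Maysoon 1/24; Nabil 1/48; Rashida 1/6; Widad 1/24; Yasmin 1/48; Zuhair 1/24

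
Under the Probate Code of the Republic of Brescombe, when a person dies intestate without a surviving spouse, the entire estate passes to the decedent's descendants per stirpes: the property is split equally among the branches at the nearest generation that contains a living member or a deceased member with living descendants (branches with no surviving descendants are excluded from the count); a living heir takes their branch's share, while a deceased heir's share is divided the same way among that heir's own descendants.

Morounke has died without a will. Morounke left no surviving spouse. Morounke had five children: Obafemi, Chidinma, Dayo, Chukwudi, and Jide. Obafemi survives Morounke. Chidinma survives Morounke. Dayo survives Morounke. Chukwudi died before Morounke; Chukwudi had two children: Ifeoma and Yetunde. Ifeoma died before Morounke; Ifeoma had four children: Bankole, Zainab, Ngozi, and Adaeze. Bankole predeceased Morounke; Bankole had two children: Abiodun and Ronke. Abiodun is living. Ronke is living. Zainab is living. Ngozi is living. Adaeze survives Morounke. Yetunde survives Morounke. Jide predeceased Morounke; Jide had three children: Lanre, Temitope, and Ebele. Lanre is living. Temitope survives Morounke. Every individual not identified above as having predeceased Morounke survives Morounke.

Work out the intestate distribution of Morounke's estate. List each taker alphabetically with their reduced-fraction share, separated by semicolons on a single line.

Abiodun 1/80; Adaeze 1/40; Chidinma 1/5; Dayo 1/5; Ebele 1/15; Lanre 1/15; Ngozi 1/40; Obafemi 1/5; Ronke 1/80; Temitope 1/15; Yetunde 1/10; Zainab 1/40

There is no surviving spouse, so the entire estate passes to Morounke's descendants per stirpes.
The estate is divided into 5 equal shares of 1/5 among Obafemi, Chidinma, Dayo, Chukwudi, Jide.
Obafemi is living and takes 1/5.
Chidinma is living and takes 1/5.
Dayo is living and takes 1/5.
Chukwudi predeceased; the 1/5 allotted to Chukwudi's branch passes to Chukwudi's issue by representation.
The 1/5 is divided into 2 equal shares of 1/10 among Ifeoma, Yetunde.
Ifeoma predeceased; the 1/10 allotted to Ifeoma's branch passes to Ifeoma's issue by representation.
The 1/10 is divided into 4 equal shares of 1/40 among Bankole, Zainab, Ngozi, Adaeze.
Bankole predeceased; the 1/40 allotted to Bankole's branch passes to Bankole's issue by representation.
The 1/40 is divided into 2 equal shares of 1/80 among Abiodun, Ronke.
Abiodun is living and takes 1/80.
Ronke is living and takes 1/80.
Zainab is living and takes 1/40.
Ngozi is living and takes 1/40.
Adaeze is living and takes 1/40.
Yetunde is living and takes 1/10.
Jide predeceased; the 1/5 allotted to Jide's branch passes to Jide's issue by representation.
The 1/5 is divided into 3 equal shares of 1/15 among Lanre, Temitope, Ebele.
Lanre is living and takes 1/15.
Temitope is living and takes 1/15.
Ebele is living and takes 1/15.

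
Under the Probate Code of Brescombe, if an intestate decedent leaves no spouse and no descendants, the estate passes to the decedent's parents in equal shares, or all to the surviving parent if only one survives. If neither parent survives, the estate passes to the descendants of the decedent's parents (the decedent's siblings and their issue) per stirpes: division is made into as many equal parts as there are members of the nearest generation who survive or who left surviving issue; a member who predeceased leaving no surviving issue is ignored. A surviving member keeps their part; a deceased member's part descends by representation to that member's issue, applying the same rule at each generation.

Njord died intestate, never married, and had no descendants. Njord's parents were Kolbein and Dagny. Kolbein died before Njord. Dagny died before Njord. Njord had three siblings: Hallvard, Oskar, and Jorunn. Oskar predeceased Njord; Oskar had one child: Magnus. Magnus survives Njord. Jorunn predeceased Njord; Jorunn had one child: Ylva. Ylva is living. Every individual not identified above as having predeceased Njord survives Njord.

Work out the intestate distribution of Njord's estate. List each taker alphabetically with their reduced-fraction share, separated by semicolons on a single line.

Neither parent survives and there are no descendants, so the estate passes to Njord's siblings and their issue per stirpes.
The estate is divided into 3 equal shares of 1/3 among Hallvard, Oskar, Jorunn.
Hallvard is living and takes 1/3.
Oskar predeceased; the 1/3 allotted to Oskar's branch passes to Oskar's issue by representation.
Magnus is the sole taker at this level and receives the full 1/3.
Jorunn predeceased; the 1/3 allotted to Jorunn's branch passes to Jorunn's issue by representation.
Ylva is the sole taker at this level and receives the full 1/3.

Hallvard 1/3; Magnus 1/3; Ylva 1/3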